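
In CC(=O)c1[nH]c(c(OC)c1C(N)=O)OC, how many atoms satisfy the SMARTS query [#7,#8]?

6

The query [#7,#8] means: nitrogen or oxygen (comma = OR).
Check the 15 heavy atoms by environment: 1× n (aromatic) → match; 4× c (aromatic) → no; 5× C → no; 4× O → match; 1× N → match.
Summing the matching environments: 1 + 4 + 1 = 6 matching atoms.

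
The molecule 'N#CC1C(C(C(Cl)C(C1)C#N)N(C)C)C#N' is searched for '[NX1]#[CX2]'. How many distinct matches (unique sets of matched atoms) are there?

[NX1]#[CX2] is the SMARTS for a nitrile: a nitrogen triple-bonded to a two-connected carbon.
The molecule carries 3 separate instances of a nitrile (-C#N) meeting every constraint; each maps to a distinct set of atoms, giving 3 matches.

3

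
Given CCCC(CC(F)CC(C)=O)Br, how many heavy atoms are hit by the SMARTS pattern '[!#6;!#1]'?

3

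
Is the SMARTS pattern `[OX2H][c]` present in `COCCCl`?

No

The pattern [OX2H][c] describes a hydroxyl oxygen attached to an aromatic carbon — a phenol.
The closest candidate here is a methoxy ether (-OCH3), but the oxygen has H0, not H1. No other fragment satisfies the full query, so there is no match.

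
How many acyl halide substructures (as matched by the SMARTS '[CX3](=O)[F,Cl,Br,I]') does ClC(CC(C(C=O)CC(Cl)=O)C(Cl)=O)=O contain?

3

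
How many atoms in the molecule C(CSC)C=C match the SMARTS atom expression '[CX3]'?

The query [CX3] means: C with X3: aliphatic carbon with exactly 3 total connections.
Check the 6 heavy atoms by environment: 3× C (X4) → no; 1× S (X2) → no; 2× C (X3) → match.
That gives 2 matching atoms.

2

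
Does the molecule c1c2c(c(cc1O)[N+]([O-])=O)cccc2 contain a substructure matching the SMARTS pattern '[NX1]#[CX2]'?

No

The pattern [NX1]#[CX2] describes a nitrogen triple-bonded to a two-connected carbon — a nitrile.
The closest candidate here is a nitro group (-[N+](=O)[O-]), but there is no C#N triple bond. No other fragment satisfies the full query, so there is no match.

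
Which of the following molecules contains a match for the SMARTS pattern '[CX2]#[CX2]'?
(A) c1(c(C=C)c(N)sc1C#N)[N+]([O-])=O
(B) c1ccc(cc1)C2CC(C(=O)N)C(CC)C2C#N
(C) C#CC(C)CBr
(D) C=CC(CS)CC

C

[CX2]#[CX2] describes a carbon-carbon triple bond (an alkyne).
(A) has a vinyl group (-CH=CH2) but the C=C is a double bond; both carbons are CX3, not CX2.
(B) has a nitrile (-C#N) but the triple bond is C#N, not C#C.
(C) contains an ethynyl group (-C#CH), which satisfies every atom and bond constraint.
(D) has a vinyl group (-CH=CH2) but the C=C is a double bond; both carbons are CX3, not CX2.
So the answer is (C).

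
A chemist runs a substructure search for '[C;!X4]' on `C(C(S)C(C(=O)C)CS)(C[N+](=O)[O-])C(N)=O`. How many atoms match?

The query [C;!X4] means: aliphatic carbon that does not have four total connections.
Check the 16 heavy atoms by environment: 6× C (X4) → no; 1× N (charge +1, X3) → no; 1× O (charge -1, X1) → no; 3× O (X1) → no; 2× C (X3) → match; 2× S (X2) → no; 1× N (X3) → no.
That gives 2 matching atoms.

2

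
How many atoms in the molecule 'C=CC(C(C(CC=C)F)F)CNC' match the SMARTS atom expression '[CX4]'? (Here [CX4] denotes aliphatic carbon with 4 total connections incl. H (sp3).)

The query [CX4] means: C with X4: aliphatic carbon with exactly 4 total connections (bonds + H).
Check the 13 heavy atoms by environment: 6× C (X4) → match; 2× F (X1) → no; 4× C (X3) → no; 1× N (X3) → no.
That gives 6 matching atoms.

6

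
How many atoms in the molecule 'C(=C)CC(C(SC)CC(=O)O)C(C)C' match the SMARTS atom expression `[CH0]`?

The query [CH0] means: aliphatic carbon with no attached hydrogen.
Check the 14 heavy atoms by environment: 3× C (H2) → no; 4× C (H1) → no; 1× S (H0) → no; 3× C (H3) → no; 1× C (H0) → match; 1× O (H0) → no; 1× O (H1) → no.
That gives 1 matching atom.

1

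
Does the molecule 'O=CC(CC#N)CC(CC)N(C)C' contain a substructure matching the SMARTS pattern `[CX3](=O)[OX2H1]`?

The pattern [CX3](=O)[OX2H1] describes an sp2 carbon double-bonded to O and single-bonded to an -OH oxygen — a carboxylic acid.
The closest candidate here is an aldehyde (-CHO), but there is no singly-bonded oxygen on the carbonyl carbon. No other fragment satisfies the full query, so there is no match.

No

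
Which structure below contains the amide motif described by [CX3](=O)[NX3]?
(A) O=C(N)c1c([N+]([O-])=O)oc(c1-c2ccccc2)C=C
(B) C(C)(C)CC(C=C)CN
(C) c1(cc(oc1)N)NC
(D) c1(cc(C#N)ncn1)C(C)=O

A

[CX3](=O)[NX3] describes a carbonyl carbon bonded to a trivalent nitrogen (an amide).
(A) contains a primary amide (-C(=O)NH2), which satisfies every atom and bond constraint.
(B) has a primary amino group (-NH2) but the -NH2 is not attached to a carbonyl carbon.
(C) has a primary amino group (-NH2) but the -NH2 is not attached to a carbonyl carbon.
(D) has a nitrile (-C#N) but the nitrile N is NX1 (triple-bonded), not NX3.
So the answer is (A).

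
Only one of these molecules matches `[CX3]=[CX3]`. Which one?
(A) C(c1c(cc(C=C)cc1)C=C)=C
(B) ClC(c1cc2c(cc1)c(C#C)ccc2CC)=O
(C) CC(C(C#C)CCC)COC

A

[CX3]=[CX3] describes a non-aromatic C=C double bond between two sp2 carbons (an alkene).
(A) contains a vinyl group (-CH=CH2), which satisfies every atom and bond constraint.
(B) has an ethynyl group (-C#CH) but the C-C bond is a triple bond, not a double bond.
(C) has an ethyl group (-CH2CH3) but its C-C bond is a single bond between CX4 carbons, not CX3=CX3.
So the answer is (A).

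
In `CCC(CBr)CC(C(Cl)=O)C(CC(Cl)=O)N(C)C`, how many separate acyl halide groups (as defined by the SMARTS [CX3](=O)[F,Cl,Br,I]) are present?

[CX3](=O)[F,Cl,Br,I] is the SMARTS for an acyl halide: a carbonyl carbon bonded to a halogen.
The molecule carries 2 separate instances of an acyl chloride (-C(=O)Cl) meeting every constraint; each maps to a distinct set of atoms, giving 2 matches.

2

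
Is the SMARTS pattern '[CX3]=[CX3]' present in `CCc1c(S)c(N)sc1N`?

No

The pattern [CX3]=[CX3] describes a non-aromatic C=C double bond between two sp2 carbons — an alkene.
The closest candidate here is an ethyl group (-CH2CH3), but its C-C bond is a single bond between CX4 carbons, not CX3=CX3. No other fragment satisfies the full query, so there is no match.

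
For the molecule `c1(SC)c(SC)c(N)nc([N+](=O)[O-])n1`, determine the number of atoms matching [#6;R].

Check the 14 heavy atoms by environment: 2× n (aromatic, in 6-ring) → no; 4× c (aromatic, in 6-ring) → match; 1× N (charge +1, acyclic) → no; 1× O (charge -1, acyclic) → no; 1× O (acyclic) → no; 2× S (acyclic) → no; 2× C (acyclic) → no; 1× N (acyclic) → no.
That gives 4 matching atoms.

4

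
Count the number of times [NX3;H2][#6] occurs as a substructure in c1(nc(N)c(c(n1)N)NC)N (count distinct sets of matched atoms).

3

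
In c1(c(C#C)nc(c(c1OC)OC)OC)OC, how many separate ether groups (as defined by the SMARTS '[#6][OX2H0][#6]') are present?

4

[#6][OX2H0][#6] is the SMARTS for an ether: an aliphatic oxygen bridging two carbons with no H on the oxygen.
The molecule carries 4 separate instances of a methoxy ether (-OCH3) meeting every constraint; each maps to a distinct set of atoms, giving 4 matches.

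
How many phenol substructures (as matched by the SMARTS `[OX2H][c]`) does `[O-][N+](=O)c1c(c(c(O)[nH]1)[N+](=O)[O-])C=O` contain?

[OX2H][c] is the SMARTS for a phenol: a hydroxyl oxygen attached to an aromatic carbon.
Exactly one fragment in the molecule meets all constraints, giving 1 match.

1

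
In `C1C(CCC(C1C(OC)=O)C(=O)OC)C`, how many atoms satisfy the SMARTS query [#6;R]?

6

Check the 15 heavy atoms by environment: 6× C (in 6-ring) → match; 5× C (acyclic) → no; 4× O (acyclic) → no.
That gives 6 matching atoms.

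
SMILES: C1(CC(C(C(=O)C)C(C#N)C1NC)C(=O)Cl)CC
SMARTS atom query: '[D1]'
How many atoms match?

7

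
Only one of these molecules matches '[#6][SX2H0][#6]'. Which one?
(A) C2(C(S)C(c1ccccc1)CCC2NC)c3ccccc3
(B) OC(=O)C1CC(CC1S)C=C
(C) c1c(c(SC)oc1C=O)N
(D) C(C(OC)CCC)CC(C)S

C

[#6][SX2H0][#6] describes an aliphatic sulfur bridging two carbons with no H on the sulfur (a thioether).
(A) has a thiol (-SH) but the sulfur has H1, not H0 bridging two carbons.
(B) has a thiol (-SH) but the sulfur has H1, not H0 bridging two carbons.
(C) contains a methylthio ether (-SCH3), which satisfies every atom and bond constraint.
(D) has a methoxy ether (-OCH3) but the bridging atom is O, not S.
So the answer is (C).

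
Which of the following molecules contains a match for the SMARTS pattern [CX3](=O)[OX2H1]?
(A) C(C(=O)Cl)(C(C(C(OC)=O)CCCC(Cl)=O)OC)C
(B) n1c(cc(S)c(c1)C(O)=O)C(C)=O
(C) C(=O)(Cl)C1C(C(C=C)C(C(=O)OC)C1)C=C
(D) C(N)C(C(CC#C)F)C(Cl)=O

B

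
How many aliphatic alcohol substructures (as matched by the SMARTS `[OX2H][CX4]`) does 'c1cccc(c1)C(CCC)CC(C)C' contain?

0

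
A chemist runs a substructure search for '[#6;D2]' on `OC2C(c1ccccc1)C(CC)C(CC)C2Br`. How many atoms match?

7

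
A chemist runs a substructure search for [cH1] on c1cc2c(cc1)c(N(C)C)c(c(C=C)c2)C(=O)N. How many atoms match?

The query [cH1] means: aromatic carbon bearing exactly one hydrogen.
Check the 18 heavy atoms by environment: 5× c (aromatic, H0) → no; 5× c (aromatic, H1) → match; 1× N (H0) → no; 2× C (H3) → no; 1× C (H1) → no; 1× C (H2) → no; 1× C (H0) → no; 1× O (H0) → no; 1× N (H2) → no.
That gives 5 matching atoms.

5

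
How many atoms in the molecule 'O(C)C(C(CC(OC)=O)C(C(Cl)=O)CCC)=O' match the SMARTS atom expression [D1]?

7

Check the 17 heavy atoms by environment: 3× C (D2) → no; 5× C (D3) → no; 3× O (D1) → match; 2× O (D2) → no; 3× C (D1) → match; 1× Cl (D1) → match.
Summing the matching environments: 3 + 3 + 1 = 7 matching atoms.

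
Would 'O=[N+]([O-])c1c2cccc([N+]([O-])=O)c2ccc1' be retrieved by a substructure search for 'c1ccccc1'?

The pattern c1ccccc1 describes six aromatic carbons in a ring — a benzene ring.
The required atom environment is present in the molecule, so the pattern matches.

Yes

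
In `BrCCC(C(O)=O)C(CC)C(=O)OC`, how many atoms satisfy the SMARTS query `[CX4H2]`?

3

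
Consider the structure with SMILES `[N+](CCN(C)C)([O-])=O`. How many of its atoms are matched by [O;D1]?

2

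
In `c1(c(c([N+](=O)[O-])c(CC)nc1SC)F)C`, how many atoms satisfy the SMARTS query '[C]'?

4

Check the 15 heavy atoms by environment: 1× n (aromatic) → no; 5× c (aromatic) → no; 1× N (charge +1) → no; 1× O (charge -1) → no; 1× O → no; 4× C → match; 1× S → no; 1× F → no.
That gives 4 matching atoms.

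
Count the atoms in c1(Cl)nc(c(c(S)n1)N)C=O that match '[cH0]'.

4

The query [cH0] means: aromatic carbon with no attached hydrogen (substituted or ring-fusion).
Check the 11 heavy atoms by environment: 2× n (aromatic, H0) → no; 4× c (aromatic, H0) → match; 1× N (H2) → no; 1× S (H1) → no; 1× C (H1) → no; 1× O (H0) → no; 1× Cl (H0) → no.
That gives 4 matching atoms.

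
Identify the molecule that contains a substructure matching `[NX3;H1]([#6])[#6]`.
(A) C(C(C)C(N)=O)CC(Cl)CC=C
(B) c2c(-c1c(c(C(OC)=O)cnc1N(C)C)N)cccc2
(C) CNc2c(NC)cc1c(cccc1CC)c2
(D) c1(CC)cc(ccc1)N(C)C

[NX3;H1]([#6])[#6] describes a trivalent nitrogen with one H, bonded to two carbons (a secondary amine).
(A) has a primary amide (-C(=O)NH2) but the -C(=O)NH2 nitrogen has H2, not H1.
(B) has a primary amino group (-NH2) but the nitrogen has H2 and only one carbon neighbour.
(C) contains an N-methylamino group (-NHCH3), which satisfies every atom and bond constraint.
(D) has a dimethylamino group (-N(CH3)2) but the nitrogen has H0, not H1.
So the answer is (C).

C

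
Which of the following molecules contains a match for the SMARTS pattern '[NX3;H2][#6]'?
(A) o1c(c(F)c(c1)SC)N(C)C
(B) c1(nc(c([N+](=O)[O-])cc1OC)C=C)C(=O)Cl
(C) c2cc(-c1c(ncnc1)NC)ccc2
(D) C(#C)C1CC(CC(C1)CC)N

D

[NX3;H2][#6] describes a trivalent nitrogen with two H attached to carbon (a primary amine).
(A) has a dimethylamino group (-N(CH3)2) but the nitrogen has H0, not H2.
(B) has a nitro group (-[N+](=O)[O-]) but the nitrogen is [N+] with no H, not NX3H2.
(C) has an N-methylamino group (-NHCH3) but the nitrogen bears two carbons and only one H (H1), not H2.
(D) contains a primary amino group (-NH2), which satisfies every atom and bond constraint.
So the answer is (D).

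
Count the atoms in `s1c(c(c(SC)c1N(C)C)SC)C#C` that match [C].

6

The query [C] means: uppercase C matches aliphatic (non-aromatic) carbon only.
Check the 14 heavy atoms by environment: 1× s (aromatic) → no; 4× c (aromatic) → no; 2× S → no; 6× C → match; 1× N → no.
That gives 6 matching atoms.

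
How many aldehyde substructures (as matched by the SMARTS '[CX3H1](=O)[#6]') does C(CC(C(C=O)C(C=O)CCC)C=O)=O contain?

[CX3H1](=O)[#6] is the SMARTS for an aldehyde: an sp2 carbon with one H, double-bonded to O and single-bonded to carbon.
The molecule carries 4 separate instances of an aldehyde (-CHO) meeting every constraint; each maps to a distinct set of atoms, giving 4 matches.

4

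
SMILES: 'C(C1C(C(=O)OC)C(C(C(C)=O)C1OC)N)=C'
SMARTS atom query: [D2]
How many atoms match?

3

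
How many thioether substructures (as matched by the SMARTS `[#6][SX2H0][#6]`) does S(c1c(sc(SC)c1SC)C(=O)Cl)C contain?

3

[#6][SX2H0][#6] is the SMARTS for a thioether: an aliphatic sulfur bridging two carbons with no H on the sulfur.
The molecule carries 3 separate instances of a methylthio ether (-SCH3) meeting every constraint; each maps to a distinct set of atoms, giving 3 matches.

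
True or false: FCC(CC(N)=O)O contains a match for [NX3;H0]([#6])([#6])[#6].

The pattern [NX3;H0]([#6])([#6])[#6] describes a trivalent nitrogen with no H, bonded to three carbons — a tertiary amine.
The closest candidate here is a primary amide (-C(=O)NH2), but the amide nitrogen has H2 and only one carbon neighbour. No other fragment satisfies the full query, so there is no match.

False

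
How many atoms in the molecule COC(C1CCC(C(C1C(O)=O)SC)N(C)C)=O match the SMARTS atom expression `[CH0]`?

2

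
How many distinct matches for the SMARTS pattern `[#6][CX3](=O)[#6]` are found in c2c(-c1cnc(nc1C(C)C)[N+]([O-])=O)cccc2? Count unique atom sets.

0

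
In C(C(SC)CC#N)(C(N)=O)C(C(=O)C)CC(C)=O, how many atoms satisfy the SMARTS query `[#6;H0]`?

4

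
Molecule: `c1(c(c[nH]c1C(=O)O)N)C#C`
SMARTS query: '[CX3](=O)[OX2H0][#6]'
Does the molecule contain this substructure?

The pattern [CX3](=O)[OX2H0][#6] describes a carbonyl carbon bonded to an oxygen that is itself bonded to carbon (no H on that O) — an ester.
The closest candidate here is a carboxylic acid group (-C(=O)OH), but the singly-bonded O carries H (OX2H1, not H0). No other fragment satisfies the full query, so there is no match.

No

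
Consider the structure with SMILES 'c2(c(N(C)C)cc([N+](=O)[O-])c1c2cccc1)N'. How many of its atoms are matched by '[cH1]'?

5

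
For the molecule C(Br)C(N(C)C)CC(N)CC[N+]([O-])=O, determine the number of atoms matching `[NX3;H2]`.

1

The query [NX3;H2] means: aliphatic N with 3 total connections, two of them H — an -NH2 nitrogen (amine or amide).
Check the 14 heavy atoms by environment: 4× C (H2, X4) → no; 2× C (H1, X4) → no; 1× Br (H0, X1) → no; 1× N (charge +1, H0, X3) → no; 1× O (charge -1, H0, X1) → no; 1× O (H0, X1) → no; 1× N (H2, X3) → match; 1× N (H0, X3) → no; 2× C (H3, X4) → no.
That gives 1 matching atom.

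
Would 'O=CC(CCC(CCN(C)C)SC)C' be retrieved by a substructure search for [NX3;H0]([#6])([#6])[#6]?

The pattern [NX3;H0]([#6])([#6])[#6] describes a trivalent nitrogen with no H, bonded to three carbons — a tertiary amine.
The molecule carries a dimethylamino group (-N(CH3)2), whose atoms satisfy every constraint of the query, so the pattern matches.

Yes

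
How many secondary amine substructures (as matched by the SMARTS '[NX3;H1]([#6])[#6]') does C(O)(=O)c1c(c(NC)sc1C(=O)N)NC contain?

2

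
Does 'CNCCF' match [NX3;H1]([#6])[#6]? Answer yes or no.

Yes

The pattern [NX3;H1]([#6])[#6] describes a trivalent nitrogen with one H, bonded to two carbons — a secondary amine.
The molecule carries an N-methylamino group (-NHCH3), whose atoms satisfy every constraint of the query, so the pattern matches.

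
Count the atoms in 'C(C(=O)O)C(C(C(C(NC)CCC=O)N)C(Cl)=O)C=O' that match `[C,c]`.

12

The query [C,c] means: comma = OR; matches aliphatic or aromatic carbon — same as #6.
Check the 20 heavy atoms by environment: 12× C → match; 5× O → no; 2× N → no; 1× Cl → no.
That gives 12 matching atoms.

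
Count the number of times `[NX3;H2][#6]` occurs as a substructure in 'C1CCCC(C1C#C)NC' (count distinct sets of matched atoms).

0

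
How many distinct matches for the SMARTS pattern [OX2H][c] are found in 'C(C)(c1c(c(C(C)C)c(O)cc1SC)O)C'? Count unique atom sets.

[OX2H][c] is the SMARTS for a phenol: a hydroxyl oxygen attached to an aromatic carbon.
The molecule carries 2 separate instances of a hydroxyl group (-OH) meeting every constraint; each maps to a distinct set of atoms, giving 2 matches.

2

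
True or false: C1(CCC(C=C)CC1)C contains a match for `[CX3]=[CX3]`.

The pattern [CX3]=[CX3] describes a non-aromatic C=C double bond between two sp2 carbons — an alkene.
The molecule carries a vinyl group (-CH=CH2), whose atoms satisfy every constraint of the query, so the pattern matches.

True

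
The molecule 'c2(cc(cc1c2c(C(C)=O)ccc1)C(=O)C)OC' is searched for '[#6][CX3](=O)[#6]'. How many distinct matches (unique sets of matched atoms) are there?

2

[#6][CX3](=O)[#6] is the SMARTS for a ketone: a carbonyl carbon (no H) flanked by two carbons.
The molecule carries 2 separate instances of an acetyl/ketone group (-C(=O)CH3) meeting every constraint; each maps to a distinct set of atoms, giving 2 matches.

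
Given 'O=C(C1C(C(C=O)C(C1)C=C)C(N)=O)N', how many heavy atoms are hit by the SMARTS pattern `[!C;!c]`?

The query [!C;!c] means: neither aliphatic nor aromatic carbon — same as [!#6].
Check the 15 heavy atoms by environment: 10× C → no; 3× O → match; 2× N → match.
Summing the matching environments: 3 + 2 = 5 matching atoms.

5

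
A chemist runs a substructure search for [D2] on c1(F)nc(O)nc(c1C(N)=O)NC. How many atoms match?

3

The query [D2] means: atom with exactly two heavy-atom neighbours.
Check the 13 heavy atoms by environment: 2× n (aromatic, D2) → match; 4× c (aromatic, D3) → no; 1× C (D3) → no; 2× O (D1) → no; 1× N (D1) → no; 1× N (D2) → match; 1× C (D1) → no; 1× F (D1) → no.
Summing the matching environments: 2 + 1 = 3 matching atoms.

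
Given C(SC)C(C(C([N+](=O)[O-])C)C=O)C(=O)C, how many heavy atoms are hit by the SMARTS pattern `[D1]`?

The query [D1] means: atom with exactly one heavy-atom neighbour (degree 1).
Check the 15 heavy atoms by environment: 3× C (D1) → match; 4× C (D3) → no; 2× C (D2) → no; 3× O (D1) → match; 1× N (charge +1, D3) → no; 1× O (charge -1, D1) → match; 1× S (D2) → no.
Summing the matching environments: 3 + 3 + 1 = 7 matching atoms.

7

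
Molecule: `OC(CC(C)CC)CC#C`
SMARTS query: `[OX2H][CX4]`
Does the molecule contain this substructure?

Yes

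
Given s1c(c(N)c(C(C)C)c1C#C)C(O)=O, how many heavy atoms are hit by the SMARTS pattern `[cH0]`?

4

The query [cH0] means: aromatic carbon with no attached hydrogen (substituted or ring-fusion).
Check the 14 heavy atoms by environment: 1× s (aromatic, H0) → no; 4× c (aromatic, H0) → match; 2× C (H0) → no; 2× C (H1) → no; 2× C (H3) → no; 1× O (H0) → no; 1× O (H1) → no; 1× N (H2) → no.
That gives 4 matching atoms.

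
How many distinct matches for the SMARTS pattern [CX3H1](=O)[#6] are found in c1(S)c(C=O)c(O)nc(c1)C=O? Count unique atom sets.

2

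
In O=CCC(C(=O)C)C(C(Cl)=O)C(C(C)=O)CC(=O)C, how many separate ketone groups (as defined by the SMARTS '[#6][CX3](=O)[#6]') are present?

[#6][CX3](=O)[#6] is the SMARTS for a ketone: a carbonyl carbon (no H) flanked by two carbons.
The molecule carries 3 separate instances of an acetyl/ketone group (-C(=O)CH3) meeting every constraint; each maps to a distinct set of atoms, giving 3 matches.

3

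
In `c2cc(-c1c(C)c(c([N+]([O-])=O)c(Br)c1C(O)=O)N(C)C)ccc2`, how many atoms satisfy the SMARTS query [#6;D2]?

5

The query [#6;D2] means: any carbon bonded to exactly two heavy atoms.
Check the 23 heavy atoms by environment: 7× c (aromatic, D3) → no; 1× N (D3) → no; 3× C (D1) → no; 1× C (D3) → no; 3× O (D1) → no; 1× N (charge +1, D3) → no; 1× O (charge -1, D1) → no; 1× Br (D1) → no; 5× c (aromatic, D2) → match.
That gives 5 matching atoms.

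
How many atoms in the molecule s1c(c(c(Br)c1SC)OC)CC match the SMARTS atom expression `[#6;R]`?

The query [#6;R] means: carbon that is part of a ring.
Check the 12 heavy atoms by environment: 1× s (aromatic, in 5-ring) → no; 4× c (aromatic, in 5-ring) → match; 1× S (acyclic) → no; 4× C (acyclic) → no; 1× O (acyclic) → no; 1× Br (acyclic) → no.
That gives 4 matching atoms.

4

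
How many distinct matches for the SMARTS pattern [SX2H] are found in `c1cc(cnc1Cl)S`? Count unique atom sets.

[SX2H] is the SMARTS for a thiol: an aliphatic sulfur with two connections, one being H.
Exactly one fragment in the molecule meets all constraints, giving 1 match.

1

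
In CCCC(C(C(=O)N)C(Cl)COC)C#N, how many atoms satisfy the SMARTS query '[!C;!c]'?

The query [!C;!c] means: neither aliphatic nor aromatic carbon — same as [!#6].
Check the 15 heavy atoms by environment: 10× C → no; 1× Cl → match; 2× N → match; 2× O → match.
Summing the matching environments: 1 + 2 + 2 = 5 matching atoms.

5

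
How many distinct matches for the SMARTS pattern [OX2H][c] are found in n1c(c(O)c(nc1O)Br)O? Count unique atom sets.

3

[OX2H][c] is the SMARTS for a phenol: a hydroxyl oxygen attached to an aromatic carbon.
The molecule carries 3 separate instances of a hydroxyl group (-OH) meeting every constraint; each maps to a distinct set of atoms, giving 3 matches.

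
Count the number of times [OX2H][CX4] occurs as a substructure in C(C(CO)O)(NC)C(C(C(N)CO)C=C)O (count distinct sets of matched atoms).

[OX2H][CX4] is the SMARTS for an aliphatic alcohol: a hydroxyl oxygen bound to an sp3 (X4) carbon.
The molecule carries 4 separate instances of a hydroxyl group (-OH) meeting every constraint; each maps to a distinct set of atoms, giving 4 matches.

4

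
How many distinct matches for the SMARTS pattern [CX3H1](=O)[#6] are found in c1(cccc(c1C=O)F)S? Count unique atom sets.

[CX3H1](=O)[#6] is the SMARTS for an aldehyde: an sp2 carbon with one H, double-bonded to O and single-bonded to carbon.
Exactly one fragment in the molecule meets all constraints, giving 1 match.

1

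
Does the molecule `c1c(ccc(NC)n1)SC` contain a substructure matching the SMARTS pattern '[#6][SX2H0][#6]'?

The pattern [#6][SX2H0][#6] describes an aliphatic sulfur bridging two carbons with no H on the sulfur — a thioether.
The molecule carries a methylthio ether (-SCH3), whose atoms satisfy every constraint of the query, so the pattern matches.

Yes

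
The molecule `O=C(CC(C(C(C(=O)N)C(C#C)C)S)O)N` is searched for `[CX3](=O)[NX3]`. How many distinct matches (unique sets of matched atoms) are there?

[CX3](=O)[NX3] is the SMARTS for an amide: a carbonyl carbon bonded to a trivalent nitrogen.
The molecule carries 2 separate instances of a primary amide (-C(=O)NH2) meeting every constraint; each maps to a distinct set of atoms, giving 2 matches.

2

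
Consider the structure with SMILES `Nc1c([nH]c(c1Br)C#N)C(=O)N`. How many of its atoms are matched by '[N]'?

3

The query [N] means: uppercase N matches aliphatic (non-aromatic) nitrogen only.
Check the 12 heavy atoms by environment: 1× n (aromatic) → no; 4× c (aromatic) → no; 2× C → no; 1× O → no; 3× N → match; 1× Br → no.
That gives 3 matching atoms.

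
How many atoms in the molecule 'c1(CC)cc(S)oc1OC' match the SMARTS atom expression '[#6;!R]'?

3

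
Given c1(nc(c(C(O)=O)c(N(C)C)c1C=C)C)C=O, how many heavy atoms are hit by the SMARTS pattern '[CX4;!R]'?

3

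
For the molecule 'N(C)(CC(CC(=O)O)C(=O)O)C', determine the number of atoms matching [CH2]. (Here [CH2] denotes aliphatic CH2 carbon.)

2

The query [CH2] means: aliphatic carbon with exactly two hydrogens.
Check the 12 heavy atoms by environment: 2× C (H2) → match; 1× C (H1) → no; 1× N (H0) → no; 2× C (H3) → no; 2× C (H0) → no; 2× O (H0) → no; 2× O (H1) → no.
That gives 2 matching atoms.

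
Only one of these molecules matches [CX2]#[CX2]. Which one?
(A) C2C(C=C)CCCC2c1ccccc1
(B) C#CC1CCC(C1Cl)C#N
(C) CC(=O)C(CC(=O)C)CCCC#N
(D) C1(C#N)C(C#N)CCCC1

[CX2]#[CX2] describes a carbon-carbon triple bond (an alkyne).
(A) has a vinyl group (-CH=CH2) but the C=C is a double bond; both carbons are CX3, not CX2.
(B) contains an ethynyl group (-C#CH), which satisfies every atom and bond constraint.
(C) has a nitrile (-C#N) but the triple bond is C#N, not C#C.
(D) has a nitrile (-C#N) but the triple bond is C#N, not C#C.
So the answer is (B).

B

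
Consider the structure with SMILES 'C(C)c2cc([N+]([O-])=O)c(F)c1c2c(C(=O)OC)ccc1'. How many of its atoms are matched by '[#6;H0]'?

The query [#6;H0] means: any carbon with no attached hydrogen.
Check the 20 heavy atoms by environment: 6× c (aromatic, H0) → match; 4× c (aromatic, H1) → no; 1× C (H0) → match; 3× O (H0) → no; 2× C (H3) → no; 1× F (H0) → no; 1× C (H2) → no; 1× N (charge +1, H0) → no; 1× O (charge -1, H0) → no.
Summing the matching environments: 6 + 1 = 7 matching atoms.

7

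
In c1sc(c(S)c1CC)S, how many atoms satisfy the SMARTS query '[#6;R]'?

4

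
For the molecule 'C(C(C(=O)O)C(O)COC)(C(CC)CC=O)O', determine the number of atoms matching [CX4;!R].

The query [CX4;!R] means: aliphatic carbon with four total connections, not in a ring.
Check the 17 heavy atoms by environment: 9× C (X4, acyclic) → match; 2× C (X3, acyclic) → no; 2× O (X1, acyclic) → no; 4× O (X2, acyclic) → no.
That gives 9 matching atoms.

9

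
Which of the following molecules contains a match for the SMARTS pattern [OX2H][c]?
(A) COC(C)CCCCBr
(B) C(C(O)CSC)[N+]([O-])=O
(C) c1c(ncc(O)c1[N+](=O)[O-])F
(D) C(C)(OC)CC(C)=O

[OX2H][c] describes a hydroxyl oxygen attached to an aromatic carbon (a phenol).
(A) has a methoxy ether (-OCH3) but the oxygen has H0, not H1.
(B) has a hydroxyl group (-OH) but the -OH is on an aliphatic carbon, not an aromatic c.
(C) contains a hydroxyl group (-OH), which satisfies every atom and bond constraint.
(D) has a methoxy ether (-OCH3) but the oxygen has H0, not H1.
So the answer is (C).

C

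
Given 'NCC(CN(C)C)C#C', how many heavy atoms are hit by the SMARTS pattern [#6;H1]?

2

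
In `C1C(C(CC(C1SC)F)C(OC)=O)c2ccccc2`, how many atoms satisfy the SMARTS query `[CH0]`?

1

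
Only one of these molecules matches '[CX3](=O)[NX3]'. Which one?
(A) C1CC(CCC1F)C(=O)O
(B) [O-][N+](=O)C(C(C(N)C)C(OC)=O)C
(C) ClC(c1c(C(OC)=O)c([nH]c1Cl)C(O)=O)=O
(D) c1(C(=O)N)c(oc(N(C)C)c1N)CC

[CX3](=O)[NX3] describes a carbonyl carbon bonded to a trivalent nitrogen (an amide).
(A) has a carboxylic acid group (-C(=O)OH) but the carbonyl is bonded to O, not to an NX3 nitrogen.
(B) has a methyl-ester group (-C(=O)OCH3) but the carbonyl is bonded to O, not to an NX3 nitrogen.
(C) has a carboxylic acid group (-C(=O)OH) but the carbonyl is bonded to O, not to an NX3 nitrogen.
(D) contains a primary amide (-C(=O)NH2), which satisfies every atom and bond constraint.
So the answer is (D).

D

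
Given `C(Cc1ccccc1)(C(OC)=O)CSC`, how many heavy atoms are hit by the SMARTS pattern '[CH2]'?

The query [CH2] means: aliphatic carbon with exactly two hydrogens.
Check the 15 heavy atoms by environment: 2× C (H2) → match; 1× C (H1) → no; 1× C (H0) → no; 2× O (H0) → no; 2× C (H3) → no; 1× S (H0) → no; 1× c (aromatic, H0) → no; 5× c (aromatic, H1) → no.
That gives 2 matching atoms.

2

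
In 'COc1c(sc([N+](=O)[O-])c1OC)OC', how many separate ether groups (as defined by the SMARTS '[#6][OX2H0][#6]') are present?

[#6][OX2H0][#6] is the SMARTS for an ether: an aliphatic oxygen bridging two carbons with no H on the oxygen.
The molecule carries 3 separate instances of a methoxy ether (-OCH3) meeting every constraint; each maps to a distinct set of atoms, giving 3 matches.

3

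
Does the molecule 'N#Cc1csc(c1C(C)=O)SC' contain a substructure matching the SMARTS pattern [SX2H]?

No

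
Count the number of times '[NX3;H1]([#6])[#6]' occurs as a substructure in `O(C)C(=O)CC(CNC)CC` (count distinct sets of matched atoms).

[NX3;H1]([#6])[#6] is the SMARTS for a secondary amine: a trivalent nitrogen with one H, bonded to two carbons.
Exactly one fragment in the molecule meets all constraints, giving 1 match.

1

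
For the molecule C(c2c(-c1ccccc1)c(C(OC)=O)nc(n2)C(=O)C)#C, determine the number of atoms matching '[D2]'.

9

Check the 21 heavy atoms by environment: 2× n (aromatic, D2) → match; 5× c (aromatic, D3) → no; 2× C (D3) → no; 2× O (D1) → no; 3× C (D1) → no; 1× O (D2) → match; 1× C (D2) → match; 5× c (aromatic, D2) → match.
Summing the matching environments: 2 + 1 + 1 + 5 = 9 matching atoms.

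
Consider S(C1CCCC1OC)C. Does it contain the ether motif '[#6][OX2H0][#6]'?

The pattern [#6][OX2H0][#6] describes an aliphatic oxygen bridging two carbons with no H on the oxygen — an ether.
The molecule carries a methoxy ether (-OCH3), whose atoms satisfy every constraint of the query, so the pattern matches.

Yes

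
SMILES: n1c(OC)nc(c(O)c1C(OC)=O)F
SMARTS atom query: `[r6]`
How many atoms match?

6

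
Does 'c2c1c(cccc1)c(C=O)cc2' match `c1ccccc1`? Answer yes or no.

Yes

The pattern c1ccccc1 describes six aromatic carbons in a ring — a benzene ring.
The required atom environment is present in the molecule, so the pattern matches.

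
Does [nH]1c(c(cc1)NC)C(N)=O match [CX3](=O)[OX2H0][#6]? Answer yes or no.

No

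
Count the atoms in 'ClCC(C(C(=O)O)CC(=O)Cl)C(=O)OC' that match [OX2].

The query [OX2] means: aliphatic oxygen with two total connections — ether, hydroxyl, or ester single-bond O.
Check the 15 heavy atoms by environment: 5× C (X4) → no; 3× C (X3) → no; 3× O (X1) → no; 2× Cl (X1) → no; 2× O (X2) → match.
That gives 2 matching atoms.

2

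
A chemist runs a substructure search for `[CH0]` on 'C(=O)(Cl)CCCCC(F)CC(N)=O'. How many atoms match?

2

The query [CH0] means: aliphatic carbon with no attached hydrogen.
Check the 13 heavy atoms by environment: 5× C (H2) → no; 1× C (H1) → no; 2× C (H0) → match; 2× O (H0) → no; 1× N (H2) → no; 1× Cl (H0) → no; 1× F (H0) → no.
That gives 2 matching atoms.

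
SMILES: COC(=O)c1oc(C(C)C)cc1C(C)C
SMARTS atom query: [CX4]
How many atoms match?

The query [CX4] means: C with X4: aliphatic carbon with exactly 4 total connections (bonds + H).
Check the 15 heavy atoms by environment: 1× o (aromatic, X2) → no; 4× c (aromatic, X3) → no; 1× C (X3) → no; 1× O (X1) → no; 1× O (X2) → no; 7× C (X4) → match.
That gives 7 matching atoms.

7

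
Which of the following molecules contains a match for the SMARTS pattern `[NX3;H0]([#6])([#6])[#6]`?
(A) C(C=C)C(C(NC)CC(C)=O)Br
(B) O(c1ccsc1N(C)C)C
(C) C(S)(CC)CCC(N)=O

B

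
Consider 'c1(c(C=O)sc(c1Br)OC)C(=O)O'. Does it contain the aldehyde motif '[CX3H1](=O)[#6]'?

Yes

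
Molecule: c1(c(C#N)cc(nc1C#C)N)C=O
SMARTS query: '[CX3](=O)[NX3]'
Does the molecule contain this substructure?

The pattern [CX3](=O)[NX3] describes a carbonyl carbon bonded to a trivalent nitrogen — an amide.
The closest candidate here is a primary amino group (-NH2), but the -NH2 is not attached to a carbonyl carbon. No other fragment satisfies the full query, so there is no match.

No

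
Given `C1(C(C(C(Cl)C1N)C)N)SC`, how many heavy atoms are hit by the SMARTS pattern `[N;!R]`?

2

Check the 11 heavy atoms by environment: 5× C (in 5-ring) → no; 1× Cl (acyclic) → no; 1× S (acyclic) → no; 2× C (acyclic) → no; 2× N (acyclic) → match.
That gives 2 matching atoms.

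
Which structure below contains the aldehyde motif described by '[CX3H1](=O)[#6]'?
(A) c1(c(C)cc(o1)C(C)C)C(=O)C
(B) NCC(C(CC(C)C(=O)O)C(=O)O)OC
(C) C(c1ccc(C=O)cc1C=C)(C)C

[CX3H1](=O)[#6] describes an sp2 carbon with one H, double-bonded to O and single-bonded to carbon (an aldehyde).
(A) has an acetyl/ketone group (-C(=O)CH3) but the carbonyl carbon has H0 (two carbon neighbours), not H1.
(B) has a carboxylic acid group (-C(=O)OH) but the carbonyl carbon has H0 and is bonded to O, not H1.
(C) contains an aldehyde (-CHO), which satisfies every atom and bond constraint.
So the answer is (C).

C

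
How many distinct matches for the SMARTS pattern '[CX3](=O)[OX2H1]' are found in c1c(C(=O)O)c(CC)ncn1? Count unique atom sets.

1

[CX3](=O)[OX2H1] is the SMARTS for a carboxylic acid: an sp2 carbon double-bonded to O and single-bonded to an -OH oxygen.
Exactly one fragment in the molecule meets all constraints, giving 1 match.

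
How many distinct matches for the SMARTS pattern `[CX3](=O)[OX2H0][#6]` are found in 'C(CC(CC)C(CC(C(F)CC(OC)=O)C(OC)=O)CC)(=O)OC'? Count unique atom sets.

3

[CX3](=O)[OX2H0][#6] is the SMARTS for an ester: a carbonyl carbon bonded to an oxygen that is itself bonded to carbon (no H on that O).
The molecule carries 3 separate instances of a methyl-ester group (-C(=O)OCH3) meeting every constraint; each maps to a distinct set of atoms, giving 3 matches.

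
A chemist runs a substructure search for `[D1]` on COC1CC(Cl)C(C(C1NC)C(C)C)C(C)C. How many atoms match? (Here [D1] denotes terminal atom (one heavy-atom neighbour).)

The query [D1] means: atom with exactly one heavy-atom neighbour (degree 1).
Check the 17 heavy atoms by environment: 1× C (D2) → no; 7× C (D3) → no; 1× N (D2) → no; 6× C (D1) → match; 1× Cl (D1) → match; 1× O (D2) → no.
Summing the matching environments: 6 + 1 = 7 matching atoms.

7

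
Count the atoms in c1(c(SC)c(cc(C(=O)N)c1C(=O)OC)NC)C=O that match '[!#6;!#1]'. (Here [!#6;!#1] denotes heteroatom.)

7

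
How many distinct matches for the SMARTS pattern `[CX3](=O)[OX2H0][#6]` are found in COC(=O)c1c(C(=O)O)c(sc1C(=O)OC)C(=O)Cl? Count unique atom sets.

[CX3](=O)[OX2H0][#6] is the SMARTS for an ester: a carbonyl carbon bonded to an oxygen that is itself bonded to carbon (no H on that O).
The molecule carries 2 separate instances of a methyl-ester group (-C(=O)OCH3) meeting every constraint; each maps to a distinct set of atoms, giving 2 matches.

2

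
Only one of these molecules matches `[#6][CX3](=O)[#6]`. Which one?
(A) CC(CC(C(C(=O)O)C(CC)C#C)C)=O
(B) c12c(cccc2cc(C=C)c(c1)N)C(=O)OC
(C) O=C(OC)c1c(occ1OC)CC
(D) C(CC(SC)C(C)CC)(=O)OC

A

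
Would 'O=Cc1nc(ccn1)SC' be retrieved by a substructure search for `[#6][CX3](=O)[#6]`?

No

The pattern [#6][CX3](=O)[#6] describes a carbonyl carbon (no H) flanked by two carbons — a ketone.
The closest candidate here is an aldehyde (-CHO), but the carbonyl carbon has H1, so it is not flanked by two carbons. No other fragment satisfies the full query, so there is no match.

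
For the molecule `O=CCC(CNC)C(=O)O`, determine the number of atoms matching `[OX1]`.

2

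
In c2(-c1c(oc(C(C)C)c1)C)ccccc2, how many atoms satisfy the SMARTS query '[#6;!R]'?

4

Check the 15 heavy atoms by environment: 1× o (aromatic, in 5-ring) → no; 4× c (aromatic, in 5-ring) → no; 4× C (acyclic) → match; 6× c (aromatic, in 6-ring) → no.
That gives 4 matching atoms.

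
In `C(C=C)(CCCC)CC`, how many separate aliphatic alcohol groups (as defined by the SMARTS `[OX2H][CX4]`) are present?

0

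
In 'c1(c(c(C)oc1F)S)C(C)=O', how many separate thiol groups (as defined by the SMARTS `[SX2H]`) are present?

1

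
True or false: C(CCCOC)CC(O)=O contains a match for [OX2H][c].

The pattern [OX2H][c] describes a hydroxyl oxygen attached to an aromatic carbon — a phenol.
The closest candidate here is a methoxy ether (-OCH3), but the oxygen has H0, not H1. No other fragment satisfies the full query, so there is no match.

False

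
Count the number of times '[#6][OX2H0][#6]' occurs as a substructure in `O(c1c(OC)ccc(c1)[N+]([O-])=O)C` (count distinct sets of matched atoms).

2

[#6][OX2H0][#6] is the SMARTS for an ether: an aliphatic oxygen bridging two carbons with no H on the oxygen.
The molecule carries 2 separate instances of a methoxy ether (-OCH3) meeting every constraint; each maps to a distinct set of atoms, giving 2 matches.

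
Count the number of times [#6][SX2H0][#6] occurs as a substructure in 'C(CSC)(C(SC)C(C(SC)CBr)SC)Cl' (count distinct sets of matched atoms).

[#6][SX2H0][#6] is the SMARTS for a thioether: an aliphatic sulfur bridging two carbons with no H on the sulfur.
The molecule carries 4 separate instances of a methylthio ether (-SCH3) meeting every constraint; each maps to a distinct set of atoms, giving 4 matches.

4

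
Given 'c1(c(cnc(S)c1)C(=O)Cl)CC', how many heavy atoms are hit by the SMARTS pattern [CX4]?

2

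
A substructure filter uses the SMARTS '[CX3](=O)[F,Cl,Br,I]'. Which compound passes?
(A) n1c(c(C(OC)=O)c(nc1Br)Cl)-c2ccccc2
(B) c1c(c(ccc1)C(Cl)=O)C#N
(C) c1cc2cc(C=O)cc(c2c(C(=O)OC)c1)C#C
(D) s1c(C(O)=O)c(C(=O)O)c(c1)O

B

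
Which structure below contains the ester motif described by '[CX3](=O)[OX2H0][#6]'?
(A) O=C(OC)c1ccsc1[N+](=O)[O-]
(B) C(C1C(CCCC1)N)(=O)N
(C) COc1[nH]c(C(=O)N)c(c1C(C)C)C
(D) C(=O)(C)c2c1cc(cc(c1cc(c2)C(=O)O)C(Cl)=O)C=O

[CX3](=O)[OX2H0][#6] describes a carbonyl carbon bonded to an oxygen that is itself bonded to carbon (no H on that O) (an ester).
(A) contains a methyl-ester group (-C(=O)OCH3), which satisfies every atom and bond constraint.
(B) has a primary amide (-C(=O)NH2) but the carbonyl is bonded to N, not to an O-C linkage.
(C) has a primary amide (-C(=O)NH2) but the carbonyl is bonded to N, not to an O-C linkage.
(D) has a carboxylic acid group (-C(=O)OH) but the singly-bonded O carries H (OX2H1, not H0).
So the answer is (A).

A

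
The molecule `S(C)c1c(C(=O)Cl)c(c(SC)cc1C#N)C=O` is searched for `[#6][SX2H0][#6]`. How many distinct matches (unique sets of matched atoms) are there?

2

[#6][SX2H0][#6] is the SMARTS for a thioether: an aliphatic sulfur bridging two carbons with no H on the sulfur.
The molecule carries 2 separate instances of a methylthio ether (-SCH3) meeting every constraint; each maps to a distinct set of atoms, giving 2 matches.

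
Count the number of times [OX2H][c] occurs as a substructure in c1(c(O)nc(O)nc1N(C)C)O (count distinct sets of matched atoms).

3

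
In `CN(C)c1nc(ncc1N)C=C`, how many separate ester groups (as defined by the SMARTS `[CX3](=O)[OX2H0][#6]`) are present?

[CX3](=O)[OX2H0][#6] is the SMARTS for an ester: a carbonyl carbon bonded to an oxygen that is itself bonded to carbon (no H on that O).
No fragment in the molecule satisfies every constraint, giving 0 matches.

0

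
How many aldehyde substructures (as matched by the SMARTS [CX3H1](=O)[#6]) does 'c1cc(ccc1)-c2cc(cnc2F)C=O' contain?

[CX3H1](=O)[#6] is the SMARTS for an aldehyde: an sp2 carbon with one H, double-bonded to O and single-bonded to carbon.
Exactly one fragment in the molecule meets all constraints, giving 1 match.

1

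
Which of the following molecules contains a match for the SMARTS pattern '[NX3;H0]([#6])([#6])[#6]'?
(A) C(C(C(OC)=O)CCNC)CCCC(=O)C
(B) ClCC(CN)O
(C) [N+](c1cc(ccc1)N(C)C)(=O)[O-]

C

[NX3;H0]([#6])([#6])[#6] describes a trivalent nitrogen with no H, bonded to three carbons (a tertiary amine).
(A) has an N-methylamino group (-NHCH3) but the nitrogen still has one H (H1), not H0.
(B) has a primary amino group (-NH2) but the nitrogen has H2, not H0 with three carbons.
(C) contains a dimethylamino group (-N(CH3)2), which satisfies every atom and bond constraint.
So the answer is (C).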